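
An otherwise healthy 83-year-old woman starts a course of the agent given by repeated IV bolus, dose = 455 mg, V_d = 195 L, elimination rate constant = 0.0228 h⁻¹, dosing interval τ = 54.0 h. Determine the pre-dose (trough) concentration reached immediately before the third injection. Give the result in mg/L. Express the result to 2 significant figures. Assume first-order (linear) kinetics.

0.88 mg/L

C₀ per dose = Dose / Vd = 455 / 195 = 2.333 mg/L
Fraction remaining after one interval: r = e^(−kτ) = e^(−0.02280 × 54.0) = 0.2919
Before dose 3, 2 doses have been given (aged 1τ, 2τ).
C_trough = C₀ × (r + r²) = 2.333 × (0.2919 + 0.08521) = 0.8798 mg/L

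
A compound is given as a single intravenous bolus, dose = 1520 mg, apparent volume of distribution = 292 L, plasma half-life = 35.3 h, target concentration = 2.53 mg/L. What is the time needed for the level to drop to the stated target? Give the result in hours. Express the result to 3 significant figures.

36.7 h

C₀ = Dose / Vd = 1520 / 292 = 5.205 mg/L
k = ln2 / t½ = 0.693147 / 35.3 = 0.01964 h⁻¹
t = ln(C₀ / C) / k = ln(5.205 / 2.53) / 0.01964
  = ln(2.057) / 0.01964 = 0.7212 / 0.01964 = 36.72 h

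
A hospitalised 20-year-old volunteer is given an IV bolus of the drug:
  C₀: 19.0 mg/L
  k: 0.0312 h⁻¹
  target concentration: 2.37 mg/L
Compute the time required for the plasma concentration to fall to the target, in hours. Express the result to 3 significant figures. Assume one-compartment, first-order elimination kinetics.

t = ln(C₀ / C) / k = ln(19.00 / 2.37) / 0.03120
  = ln(8.017) / 0.03120 = 2.082 / 0.03120 = 66.73 h

66.7 h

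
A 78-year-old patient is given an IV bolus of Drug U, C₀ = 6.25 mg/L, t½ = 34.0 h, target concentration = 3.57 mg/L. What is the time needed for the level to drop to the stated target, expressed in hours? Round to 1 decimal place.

k = ln2 / t½ = 0.693147 / 34.0 = 0.02039 h⁻¹
t = ln(C₀ / C) / k = ln(6.250 / 3.57) / 0.02039
  = ln(1.751) / 0.02039 = 0.5602 / 0.02039 = 27.47 h

27.5 h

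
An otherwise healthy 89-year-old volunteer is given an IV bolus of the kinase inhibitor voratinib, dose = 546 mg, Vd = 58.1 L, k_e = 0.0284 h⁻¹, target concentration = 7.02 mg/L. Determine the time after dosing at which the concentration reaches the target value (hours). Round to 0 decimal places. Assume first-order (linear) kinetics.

C₀ = Dose / Vd = 546.0 / 58.1 = 9.398 mg/L
t = ln(C₀ / C) / k = ln(9.398 / 7.02) / 0.02840
  = ln(1.339) / 0.02840 = 0.2919 / 0.02840 = 10.28 h

10 h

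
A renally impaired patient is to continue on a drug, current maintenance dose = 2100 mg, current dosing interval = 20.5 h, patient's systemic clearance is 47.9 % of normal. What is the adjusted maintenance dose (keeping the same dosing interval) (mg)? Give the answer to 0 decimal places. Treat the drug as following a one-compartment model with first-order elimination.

1006 mg

To keep the same average steady-state level, dosing rate must scale with clearance.
CL ratio = 47.9 / 100 = 0.4790
New dose (same interval) = 2100 × 0.4790 = 1006 mg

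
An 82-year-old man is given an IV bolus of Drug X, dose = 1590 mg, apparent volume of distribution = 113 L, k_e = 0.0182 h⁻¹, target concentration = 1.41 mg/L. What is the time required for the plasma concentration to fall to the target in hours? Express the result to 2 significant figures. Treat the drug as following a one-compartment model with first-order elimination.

C₀ = Dose / Vd = 1590 / 113 = 14.07 mg/L
t = ln(C₀ / C) / k = ln(14.07 / 1.41) / 0.01820
  = ln(9.979) / 0.01820 = 2.300 / 0.01820 = 126.4 h

130 h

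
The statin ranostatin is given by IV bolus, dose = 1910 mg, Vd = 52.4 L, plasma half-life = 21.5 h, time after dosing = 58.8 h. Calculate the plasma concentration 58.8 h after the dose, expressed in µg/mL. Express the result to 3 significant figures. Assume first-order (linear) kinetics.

C₀ = Dose / Vd = 1910 / 52.4 = 36.45 mg/L
k = ln2 / t½ = 0.693147 / 21.5 = 0.03224 h⁻¹
C = C₀ · e^(−k·t) = 36.45 × e^(−0.03224 × 58.8)
  = 36.45 × 0.1502 = 5.475 mg/L
(5.475 mg/L = 5.475 µg/mL)

5.48 µg/mL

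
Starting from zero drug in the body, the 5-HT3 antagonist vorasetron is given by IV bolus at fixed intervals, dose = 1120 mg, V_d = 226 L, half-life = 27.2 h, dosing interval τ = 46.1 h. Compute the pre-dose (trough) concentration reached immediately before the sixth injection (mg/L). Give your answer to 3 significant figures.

C₀ per dose = Dose / Vd = 1120 / 226 = 4.956 mg/L
k = ln2 / t½ = 0.693147 / 27.2 = 0.02548 h⁻¹
Fraction remaining after one interval: r = e^(−kτ) = e^(−0.02548 × 46.1) = 0.3089
Before dose 6, 5 doses have been given (aged 1τ, 2τ, 3τ, 4τ, 5τ).
C_trough = C₀ × (r + r² + … + r^5) = C₀ × r(1−r^5)/(1−r)
        = 4.956 × 0.3089 × (1 − 0.002812) / (1 − 0.3089) = 2.209 mg/L

2.21 mg/L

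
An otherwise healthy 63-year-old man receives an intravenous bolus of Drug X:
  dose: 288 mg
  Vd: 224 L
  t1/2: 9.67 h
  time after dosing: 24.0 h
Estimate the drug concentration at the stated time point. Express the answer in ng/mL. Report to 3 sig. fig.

C₀ = Dose / Vd = 288.0 / 224 = 1.286 mg/L
k = ln2 / t½ = 0.693147 / 9.67 = 0.07168 h⁻¹
C = C₀ · e^(−k·t) = 1.286 × e^(−0.07168 × 24.0)
  = 1.286 × 0.1790 = 0.2302 mg/L
Convert: 0.2302 mg/L × 1000 = 230.2 ng/mL

230 ng/mL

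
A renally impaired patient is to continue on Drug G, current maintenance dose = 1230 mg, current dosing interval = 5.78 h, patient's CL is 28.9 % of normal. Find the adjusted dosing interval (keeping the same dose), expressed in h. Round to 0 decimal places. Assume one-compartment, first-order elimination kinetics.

To keep the same average steady-state level, dosing rate must scale with clearance.
CL ratio = 28.9 / 100 = 0.2890
New interval (same dose) = 5.78 / 0.2890 = 20.00 h

20 h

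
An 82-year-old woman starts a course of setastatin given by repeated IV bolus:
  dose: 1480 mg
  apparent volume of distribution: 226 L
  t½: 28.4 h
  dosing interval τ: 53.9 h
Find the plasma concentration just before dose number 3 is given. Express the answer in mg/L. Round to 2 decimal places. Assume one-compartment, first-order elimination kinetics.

2.23 mg/L

C₀ per dose = Dose / Vd = 1480 / 226 = 6.549 mg/L
k = ln2 / t½ = 0.693147 / 28.4 = 0.02441 h⁻¹
Fraction remaining after one interval: r = e^(−kτ) = e^(−0.02441 × 53.9) = 0.2683
Before dose 3, 2 doses have been given (aged 1τ, 2τ).
C_trough = C₀ × (r + r²) = 6.549 × (0.2683 + 0.07198) = 2.228 mg/L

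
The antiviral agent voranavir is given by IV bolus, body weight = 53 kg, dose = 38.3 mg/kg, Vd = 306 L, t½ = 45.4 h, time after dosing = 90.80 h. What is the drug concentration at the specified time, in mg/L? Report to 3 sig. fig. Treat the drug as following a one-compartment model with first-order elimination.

Total dose = 38.3 × 53 = 2030 mg
C₀ = Dose / Vd = 2030 / 306 = 6.634 mg/L
k = ln2 / t½ = 0.693147 / 45.4 = 0.01527 h⁻¹
t / t½ = 90.80 / 45.4 = 2 half-lives
C = C₀ × (1/2)^2 = 6.634 × 0.2500 = 1.659 mg/L

1.66 mg/L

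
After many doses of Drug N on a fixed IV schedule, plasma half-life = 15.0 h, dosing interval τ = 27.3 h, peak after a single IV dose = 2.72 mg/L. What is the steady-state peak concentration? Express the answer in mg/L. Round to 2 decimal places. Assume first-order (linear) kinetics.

3.79 mg/L

k = ln2 / t½ = 0.693147 / 15.0 = 0.04621 h⁻¹
e^(−kτ) = e^(−0.04621 × 27.3) = 0.2832
Accumulation ratio R = 1 / (1 − e^(−kτ)) = 1 / (1 − 0.2832) = 1.395
Steady-state peak = C₀ × R = 2.72 × 1.395 = 3.794 mg/L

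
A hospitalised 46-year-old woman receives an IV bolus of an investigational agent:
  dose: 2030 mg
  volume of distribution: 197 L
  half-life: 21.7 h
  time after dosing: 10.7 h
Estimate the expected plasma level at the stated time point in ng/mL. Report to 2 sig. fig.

C₀ = Dose / Vd = 2030 / 197 = 10.30 mg/L
k = ln2 / t½ = 0.693147 / 21.7 = 0.03194 h⁻¹
C = C₀ · e^(−k·t) = 10.30 × e^(−0.03194 × 10.7)
  = 10.30 × 0.7105 = 7.318 mg/L
Convert: 7.318 mg/L × 1000 = 7318 ng/mL

7300 ng/mL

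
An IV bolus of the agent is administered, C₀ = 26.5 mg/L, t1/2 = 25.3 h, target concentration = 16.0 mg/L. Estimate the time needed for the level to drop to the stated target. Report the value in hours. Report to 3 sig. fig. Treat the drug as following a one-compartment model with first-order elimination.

18.4 h

k = ln2 / t½ = 0.693147 / 25.3 = 0.02740 h⁻¹
t = ln(C₀ / C) / k = ln(26.50 / 16.0) / 0.02740
  = ln(1.656) / 0.02740 = 0.5044 / 0.02740 = 18.41 h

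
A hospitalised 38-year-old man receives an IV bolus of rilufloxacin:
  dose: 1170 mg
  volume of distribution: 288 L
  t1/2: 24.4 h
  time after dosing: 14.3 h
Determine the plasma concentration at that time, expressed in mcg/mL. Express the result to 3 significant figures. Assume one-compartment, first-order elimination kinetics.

2.71 mcg/mL

C₀ = Dose / Vd = 1170 / 288 = 4.063 mg/L
k = ln2 / t½ = 0.693147 / 24.4 = 0.02841 h⁻¹
C = C₀ · e^(−k·t) = 4.063 × e^(−0.02841 × 14.3)
  = 4.063 × 0.6661 = 2.706 mg/L
(2.706 mg/L = 2.706 mcg/mL)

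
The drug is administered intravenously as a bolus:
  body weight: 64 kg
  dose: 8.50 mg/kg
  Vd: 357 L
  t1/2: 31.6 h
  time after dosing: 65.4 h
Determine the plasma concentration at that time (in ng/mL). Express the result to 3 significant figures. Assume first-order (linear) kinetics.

Total dose = 8.50 × 64 = 544.0 mg
C₀ = Dose / Vd = 544.0 / 357 = 1.524 mg/L
k = ln2 / t½ = 0.693147 / 31.6 = 0.02194 h⁻¹
C = C₀ · e^(−k·t) = 1.524 × e^(−0.02194 × 65.4)
  = 1.524 × 0.2381 = 0.3629 mg/L
Convert: 0.3629 mg/L × 1000 = 362.9 ng/mL

363 ng/mL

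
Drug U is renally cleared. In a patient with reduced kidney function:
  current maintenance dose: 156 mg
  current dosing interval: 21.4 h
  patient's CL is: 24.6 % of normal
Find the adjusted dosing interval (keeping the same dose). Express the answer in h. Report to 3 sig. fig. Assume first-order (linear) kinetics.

To keep the same average steady-state level, dosing rate must scale with clearance.
CL ratio = 24.6 / 100 = 0.2460
New interval (same dose) = 21.4 / 0.2460 = 86.99 h

87.0 h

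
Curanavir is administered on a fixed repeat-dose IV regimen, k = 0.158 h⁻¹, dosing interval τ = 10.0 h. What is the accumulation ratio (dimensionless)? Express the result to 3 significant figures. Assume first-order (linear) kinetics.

1.26

e^(−kτ) = e^(−0.1580 × 10.0) = 0.2060
Accumulation ratio R = 1 / (1 − e^(−kτ)) = 1 / (1 − 0.2060) = 1.259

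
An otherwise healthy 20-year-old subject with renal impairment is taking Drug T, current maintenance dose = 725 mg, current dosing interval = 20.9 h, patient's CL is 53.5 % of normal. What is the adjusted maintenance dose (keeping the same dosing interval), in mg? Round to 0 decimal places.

To keep the same average steady-state level, dosing rate must scale with clearance.
CL ratio = 53.5 / 100 = 0.5350
New dose (same interval) = 725 × 0.5350 = 387.9 mg

388 mg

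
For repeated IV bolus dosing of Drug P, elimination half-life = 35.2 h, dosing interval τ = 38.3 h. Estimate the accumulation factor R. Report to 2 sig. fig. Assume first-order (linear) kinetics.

1.9

k = ln2 / t½ = 0.693147 / 35.2 = 0.01969 h⁻¹
e^(−kτ) = e^(−0.01969 × 38.3) = 0.4704
Accumulation ratio R = 1 / (1 − e^(−kτ)) = 1 / (1 − 0.4704) = 1.888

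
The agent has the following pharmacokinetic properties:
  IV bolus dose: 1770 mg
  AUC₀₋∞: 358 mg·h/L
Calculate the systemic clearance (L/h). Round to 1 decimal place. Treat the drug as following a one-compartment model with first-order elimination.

CL = Dose / AUC = 1770 / 358 = 4.944 L/h

4.9 L/h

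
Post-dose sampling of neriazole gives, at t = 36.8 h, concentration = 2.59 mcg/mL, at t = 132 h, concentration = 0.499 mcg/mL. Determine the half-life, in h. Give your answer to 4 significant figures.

k = ln(C₁/C₂) / (t₂ − t₁) = ln(2.59/0.499) / (132 − 36.8)
  = 1.647 / 95.20 = 0.01730 h⁻¹
t½ = ln2 / k = 0.693147 / 0.01730 = 40.07 h

40.07 h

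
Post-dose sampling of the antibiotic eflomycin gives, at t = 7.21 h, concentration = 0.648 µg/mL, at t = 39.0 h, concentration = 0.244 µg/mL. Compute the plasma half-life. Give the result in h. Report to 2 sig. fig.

k = ln(C₁/C₂) / (t₂ − t₁) = ln(0.648/0.244) / (39.0 − 7.21)
  = 0.9767 / 31.79 = 0.03072 h⁻¹
t½ = ln2 / k = 0.693147 / 0.03072 = 22.56 h

23 h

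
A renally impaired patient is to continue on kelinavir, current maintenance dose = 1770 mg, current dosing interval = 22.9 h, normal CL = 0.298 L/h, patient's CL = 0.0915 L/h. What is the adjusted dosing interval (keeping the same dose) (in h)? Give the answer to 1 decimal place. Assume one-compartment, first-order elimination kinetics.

74.6 h

To keep the same average steady-state level, dosing rate must scale with clearance.
CL ratio = 0.0915 / 0.298 = 0.3070
New interval (same dose) = 22.9 / 0.3070 = 74.59 h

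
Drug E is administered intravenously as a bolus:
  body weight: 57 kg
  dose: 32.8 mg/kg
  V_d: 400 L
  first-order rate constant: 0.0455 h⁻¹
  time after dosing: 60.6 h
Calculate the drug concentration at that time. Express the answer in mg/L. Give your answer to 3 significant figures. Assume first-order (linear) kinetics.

Total dose = 32.8 × 57 = 1870 mg
C₀ = Dose / Vd = 1870 / 400 = 4.675 mg/L
C = C₀ · e^(−k·t) = 4.675 × e^(−0.04550 × 60.6)
  = 4.675 × 0.06346 = 0.2967 mg/L

0.297 mg/L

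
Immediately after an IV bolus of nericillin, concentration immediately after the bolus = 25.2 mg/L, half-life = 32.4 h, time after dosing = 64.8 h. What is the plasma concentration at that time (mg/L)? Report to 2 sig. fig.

k = ln2 / t½ = 0.693147 / 32.4 = 0.02139 h⁻¹
C = C₀ · e^(−k·t) = 25.20 × e^(−0.02139 × 64.8)
  = 25.20 × 0.2501 = 6.303 mg/L

6.3 mg/L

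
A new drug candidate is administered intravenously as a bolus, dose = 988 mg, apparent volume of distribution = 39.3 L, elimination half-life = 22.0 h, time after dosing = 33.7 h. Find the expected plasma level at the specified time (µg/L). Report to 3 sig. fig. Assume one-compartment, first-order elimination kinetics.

C₀ = Dose / Vd = 988.0 / 39.3 = 25.14 mg/L
k = ln2 / t½ = 0.693147 / 22.0 = 0.03151 h⁻¹
C = C₀ · e^(−k·t) = 25.14 × e^(−0.03151 × 33.7)
  = 25.14 × 0.3458 = 8.693 mg/L
Convert: 8.693 mg/L × 1000 = 8693 µg/L

8690 µg/L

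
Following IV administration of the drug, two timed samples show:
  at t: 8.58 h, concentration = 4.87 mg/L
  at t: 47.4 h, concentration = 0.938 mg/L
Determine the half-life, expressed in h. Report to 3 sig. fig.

16.3 h

k = ln(C₁/C₂) / (t₂ − t₁) = ln(4.87/0.938) / (47.4 − 8.58)
  = 1.647 / 38.82 = 0.04243 h⁻¹
t½ = ln2 / k = 0.693147 / 0.04243 = 16.34 h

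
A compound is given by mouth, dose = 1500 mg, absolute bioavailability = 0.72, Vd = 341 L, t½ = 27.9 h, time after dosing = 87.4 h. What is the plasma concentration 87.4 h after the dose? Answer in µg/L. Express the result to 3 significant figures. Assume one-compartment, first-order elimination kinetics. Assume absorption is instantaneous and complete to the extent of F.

Amount reaching circulation = F × Dose = 0.72 × 1500 = 1080 mg
C₀ = F·Dose / Vd = 1080 / 341 = 3.167 mg/L
k = ln2 / t½ = 0.693147 / 27.9 = 0.02484 h⁻¹
C = C₀ · e^(−k·t) = 3.167 × e^(−0.02484 × 87.4)
  = 3.167 × 0.1141 = 0.3614 mg/L
Convert: 0.3614 mg/L × 1000 = 361.4 µg/L

361 µg/L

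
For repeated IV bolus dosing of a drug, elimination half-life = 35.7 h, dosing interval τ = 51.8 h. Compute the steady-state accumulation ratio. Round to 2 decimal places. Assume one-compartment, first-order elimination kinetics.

1.58

k = ln2 / t½ = 0.693147 / 35.7 = 0.01942 h⁻¹
e^(−kτ) = e^(−0.01942 × 51.8) = 0.3657
Accumulation ratio R = 1 / (1 − e^(−kτ)) = 1 / (1 − 0.3657) = 1.577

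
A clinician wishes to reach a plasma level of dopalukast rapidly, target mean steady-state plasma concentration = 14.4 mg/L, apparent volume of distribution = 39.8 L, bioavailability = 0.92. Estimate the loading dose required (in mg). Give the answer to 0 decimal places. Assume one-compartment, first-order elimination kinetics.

623 mg

LD = Css × Vd / F = 14.4 × 39.8 / 0.92 = 623.0 mg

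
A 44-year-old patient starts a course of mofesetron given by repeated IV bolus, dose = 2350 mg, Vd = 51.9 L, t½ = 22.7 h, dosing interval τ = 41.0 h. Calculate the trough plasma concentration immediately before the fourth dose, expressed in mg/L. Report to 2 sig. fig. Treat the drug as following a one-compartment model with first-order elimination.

C₀ per dose = Dose / Vd = 2350 / 51.9 = 45.28 mg/L
k = ln2 / t½ = 0.693147 / 22.7 = 0.03054 h⁻¹
Fraction remaining after one interval: r = e^(−kτ) = e^(−0.03054 × 41.0) = 0.2859
Before dose 4, 3 doses have been given (aged 1τ, 2τ, 3τ).
C_trough = C₀ × (r + r² + … + r^3) = C₀ × r(1−r^3)/(1−r)
        = 45.28 × 0.2859 × (1 − 0.02337) / (1 − 0.2859) = 17.70 mg/L

18 mg/L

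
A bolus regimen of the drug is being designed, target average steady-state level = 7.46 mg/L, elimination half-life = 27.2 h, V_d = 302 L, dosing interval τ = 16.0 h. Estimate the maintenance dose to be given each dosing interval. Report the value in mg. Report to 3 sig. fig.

919 mg

k = ln2 / t½ = 0.693147 / 27.2 = 0.02548 h⁻¹
CL = k × Vd = 0.02548 × 302 = 7.695 L/h
At steady state, Dose/τ = Css × CL.
Dose = Css × CL × τ = 7.46 × 7.695 × 16.0 = 918.5 mg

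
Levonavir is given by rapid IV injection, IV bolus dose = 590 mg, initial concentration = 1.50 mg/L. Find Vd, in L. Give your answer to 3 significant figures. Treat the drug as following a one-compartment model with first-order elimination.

393 L

Vd = Dose / C₀ = 590.0 / 1.50 = 393.3 L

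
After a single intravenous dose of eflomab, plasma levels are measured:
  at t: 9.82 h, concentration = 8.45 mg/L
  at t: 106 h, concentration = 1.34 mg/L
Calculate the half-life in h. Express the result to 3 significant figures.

36.2 h

k = ln(C₁/C₂) / (t₂ − t₁) = ln(8.45/1.34) / (106 − 9.82)
  = 1.841 / 96.18 = 0.01914 h⁻¹
t½ = ln2 / k = 0.693147 / 0.01914 = 36.21 h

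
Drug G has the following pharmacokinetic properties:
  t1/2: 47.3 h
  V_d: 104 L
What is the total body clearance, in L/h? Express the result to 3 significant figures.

1.52 L/h

k = ln2 / t½ = 0.693147 / 47.3 = 0.01465 h⁻¹
CL = k × Vd = 0.01465 × 104 = 1.524 L/h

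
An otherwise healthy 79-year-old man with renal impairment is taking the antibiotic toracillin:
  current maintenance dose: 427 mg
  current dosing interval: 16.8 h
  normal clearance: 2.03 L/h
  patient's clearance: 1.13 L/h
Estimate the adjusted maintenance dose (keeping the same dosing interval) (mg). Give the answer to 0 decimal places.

To keep the same average steady-state level, dosing rate must scale with clearance.
CL ratio = 1.13 / 2.03 = 0.5567
New dose (same interval) = 427 × 0.5567 = 237.7 mg

238 mg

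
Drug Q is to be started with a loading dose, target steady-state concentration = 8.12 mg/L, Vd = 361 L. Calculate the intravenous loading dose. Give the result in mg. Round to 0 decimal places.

2931 mg

LD = Css × Vd = 8.12 × 361 = 2931 mg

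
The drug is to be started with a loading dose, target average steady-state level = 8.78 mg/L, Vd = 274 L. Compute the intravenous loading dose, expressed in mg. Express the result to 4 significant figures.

2406 mg

LD = Css × Vd = 8.78 × 274 = 2406 mg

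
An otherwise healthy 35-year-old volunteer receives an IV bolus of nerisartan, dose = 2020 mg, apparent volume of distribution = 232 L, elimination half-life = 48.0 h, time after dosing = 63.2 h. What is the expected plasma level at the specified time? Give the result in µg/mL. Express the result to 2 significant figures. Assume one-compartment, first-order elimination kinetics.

3.5 µg/mL

C₀ = Dose / Vd = 2020 / 232 = 8.707 mg/L
k = ln2 / t½ = 0.693147 / 48.0 = 0.01444 h⁻¹
C = C₀ · e^(−k·t) = 8.707 × e^(−0.01444 × 63.2)
  = 8.707 × 0.4015 = 3.496 mg/L
(3.496 mg/L = 3.496 µg/mL)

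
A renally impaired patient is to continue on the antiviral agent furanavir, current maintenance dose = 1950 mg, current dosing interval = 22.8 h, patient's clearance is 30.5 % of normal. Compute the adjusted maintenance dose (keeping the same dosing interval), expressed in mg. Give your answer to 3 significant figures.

To keep the same average steady-state level, dosing rate must scale with clearance.
CL ratio = 30.5 / 100 = 0.3050
New dose (same interval) = 1950 × 0.3050 = 594.8 mg

595 mg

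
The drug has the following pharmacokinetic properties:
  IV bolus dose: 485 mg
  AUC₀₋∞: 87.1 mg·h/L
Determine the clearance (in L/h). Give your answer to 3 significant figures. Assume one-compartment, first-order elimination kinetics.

CL = Dose / AUC = 485 / 87.1 = 5.568 L/h

5.57 L/h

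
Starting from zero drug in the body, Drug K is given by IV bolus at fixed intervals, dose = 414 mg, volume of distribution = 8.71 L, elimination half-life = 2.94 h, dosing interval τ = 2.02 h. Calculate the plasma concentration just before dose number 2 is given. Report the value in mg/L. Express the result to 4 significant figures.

C₀ per dose = Dose / Vd = 414 / 8.71 = 47.53 mg/L
k = ln2 / t½ = 0.693147 / 2.94 = 0.2358 h⁻¹
Fraction remaining after one interval: r = e^(−kτ) = e^(−0.2358 × 2.02) = 0.6211
Before dose 2, 1 dose has been given (aged 1τ).
C_trough = C₀ × r = 47.53 × 0.6211 = 29.52 mg/L

29.52 mg/L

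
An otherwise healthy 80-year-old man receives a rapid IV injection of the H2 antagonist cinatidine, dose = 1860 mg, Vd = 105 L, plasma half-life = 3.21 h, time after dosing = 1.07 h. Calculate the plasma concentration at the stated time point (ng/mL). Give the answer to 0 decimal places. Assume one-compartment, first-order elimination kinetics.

C₀ = Dose / Vd = 1860 / 105 = 17.71 mg/L
k = ln2 / t½ = 0.693147 / 3.21 = 0.2159 h⁻¹
C = C₀ · e^(−k·t) = 17.71 × e^(−0.2159 × 1.07)
  = 17.71 × 0.7937 = 14.06 mg/L
Convert: 14.06 mg/L × 1000 = 14060 ng/mL

14060 ng/mL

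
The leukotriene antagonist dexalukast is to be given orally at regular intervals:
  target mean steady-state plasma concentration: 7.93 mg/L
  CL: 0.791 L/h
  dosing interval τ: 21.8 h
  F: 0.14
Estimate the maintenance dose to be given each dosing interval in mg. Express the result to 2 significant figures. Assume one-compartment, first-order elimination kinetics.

980 mg

At steady state, F × (Dose/τ) = Css × CL.
Dose = Css × CL × τ / F = 7.93 × 0.7910 × 21.8 / 0.14 = 976.7 mg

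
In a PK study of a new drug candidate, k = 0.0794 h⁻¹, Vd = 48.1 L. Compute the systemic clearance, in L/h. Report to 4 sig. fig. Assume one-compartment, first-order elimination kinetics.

3.819 L/h

CL = k × Vd = 0.0794 × 48.1 = 3.819 L/h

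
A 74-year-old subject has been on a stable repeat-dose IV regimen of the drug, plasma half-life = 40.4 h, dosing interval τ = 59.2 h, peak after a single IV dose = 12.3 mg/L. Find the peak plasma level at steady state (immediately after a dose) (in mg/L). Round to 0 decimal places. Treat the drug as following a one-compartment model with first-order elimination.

19 mg/L

k = ln2 / t½ = 0.693147 / 40.4 = 0.01716 h⁻¹
e^(−kτ) = e^(−0.01716 × 59.2) = 0.3621
Accumulation ratio R = 1 / (1 − e^(−kτ)) = 1 / (1 − 0.3621) = 1.568
Steady-state peak = C₀ × R = 12.3 × 1.568 = 19.29 mg/L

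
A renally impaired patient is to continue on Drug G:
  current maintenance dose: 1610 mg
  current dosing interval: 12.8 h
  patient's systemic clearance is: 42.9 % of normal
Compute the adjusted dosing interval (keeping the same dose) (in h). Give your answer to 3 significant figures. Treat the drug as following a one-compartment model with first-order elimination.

To keep the same average steady-state level, dosing rate must scale with clearance.
CL ratio = 42.9 / 100 = 0.4290
New interval (same dose) = 12.8 / 0.4290 = 29.84 h

29.8 h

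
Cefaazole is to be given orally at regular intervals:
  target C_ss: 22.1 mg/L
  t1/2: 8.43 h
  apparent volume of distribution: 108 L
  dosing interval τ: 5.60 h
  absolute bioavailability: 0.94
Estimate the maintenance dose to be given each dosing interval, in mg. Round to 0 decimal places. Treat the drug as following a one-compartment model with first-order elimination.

1169 mg

k = ln2 / t½ = 0.693147 / 8.43 = 0.08222 h⁻¹
CL = k × Vd = 0.08222 × 108 = 8.880 L/h
At steady state, F × (Dose/τ) = Css × CL.
Dose = Css × CL × τ / F = 22.1 × 8.880 × 5.60 / 0.94 = 1169 mg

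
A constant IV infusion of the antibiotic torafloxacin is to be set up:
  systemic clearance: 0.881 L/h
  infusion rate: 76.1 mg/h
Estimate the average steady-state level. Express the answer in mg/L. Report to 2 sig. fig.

86 mg/L

At steady state Css = R₀ / CL = 76.1 / 0.8810 = 86.38 mg/L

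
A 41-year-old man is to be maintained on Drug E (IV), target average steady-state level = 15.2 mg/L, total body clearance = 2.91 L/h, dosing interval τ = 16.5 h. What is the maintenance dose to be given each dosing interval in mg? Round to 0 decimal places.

At steady state, Dose/τ = Css × CL.
Dose = Css × CL × τ = 15.2 × 2.910 × 16.5 = 729.8 mg

730 mg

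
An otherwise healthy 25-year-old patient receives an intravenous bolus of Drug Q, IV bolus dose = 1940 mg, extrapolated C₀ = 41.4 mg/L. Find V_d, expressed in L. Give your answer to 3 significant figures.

Vd = Dose / C₀ = 1940 / 41.4 = 46.86 L

46.9 L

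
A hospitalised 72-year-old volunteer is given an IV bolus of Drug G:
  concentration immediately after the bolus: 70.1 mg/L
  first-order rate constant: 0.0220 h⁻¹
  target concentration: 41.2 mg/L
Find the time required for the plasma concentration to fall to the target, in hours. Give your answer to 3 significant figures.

t = ln(C₀ / C) / k = ln(70.10 / 41.2) / 0.02200
  = ln(1.701) / 0.02200 = 0.5312 / 0.02200 = 24.15 h

24.2 h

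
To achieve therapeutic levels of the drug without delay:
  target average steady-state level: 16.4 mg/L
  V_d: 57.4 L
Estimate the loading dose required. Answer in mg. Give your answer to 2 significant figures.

940 mg

LD = Css × Vd = 16.4 × 57.4 = 941.4 mg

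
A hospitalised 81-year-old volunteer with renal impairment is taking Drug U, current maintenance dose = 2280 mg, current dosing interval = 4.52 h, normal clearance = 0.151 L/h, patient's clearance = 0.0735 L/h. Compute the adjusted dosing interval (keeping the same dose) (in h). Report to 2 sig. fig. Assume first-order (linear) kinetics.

9.3 h

To keep the same average steady-state level, dosing rate must scale with clearance.
CL ratio = 0.0735 / 0.151 = 0.4868
New interval (same dose) = 4.52 / 0.4868 = 9.285 h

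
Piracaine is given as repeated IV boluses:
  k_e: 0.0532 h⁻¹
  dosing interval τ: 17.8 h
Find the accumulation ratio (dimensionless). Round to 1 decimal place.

e^(−kτ) = e^(−0.05320 × 17.8) = 0.3879
Accumulation ratio R = 1 / (1 − e^(−kτ)) = 1 / (1 − 0.3879) = 1.634

1.6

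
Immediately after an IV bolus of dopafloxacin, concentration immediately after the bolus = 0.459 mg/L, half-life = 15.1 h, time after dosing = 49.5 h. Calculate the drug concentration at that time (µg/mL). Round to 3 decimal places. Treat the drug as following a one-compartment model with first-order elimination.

k = ln2 / t½ = 0.693147 / 15.1 = 0.04590 h⁻¹
C = C₀ · e^(−k·t) = 0.4590 × e^(−0.04590 × 49.5)
  = 0.4590 × 0.1031 = 0.04732 mg/L
(0.04732 mg/L = 0.04732 µg/mL)

0.047 µg/mL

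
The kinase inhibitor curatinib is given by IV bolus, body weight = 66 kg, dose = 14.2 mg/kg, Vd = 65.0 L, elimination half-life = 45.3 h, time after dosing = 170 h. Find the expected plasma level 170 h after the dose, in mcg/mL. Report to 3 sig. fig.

Total dose = 14.2 × 66 = 937.2 mg
C₀ = Dose / Vd = 937.2 / 65.0 = 14.42 mg/L
k = ln2 / t½ = 0.693147 / 45.3 = 0.01530 h⁻¹
C = C₀ · e^(−k·t) = 14.42 × e^(−0.01530 × 170)
  = 14.42 × 0.07420 = 1.070 mg/L
(1.070 mg/L = 1.070 mcg/mL)

1.07 mcg/mL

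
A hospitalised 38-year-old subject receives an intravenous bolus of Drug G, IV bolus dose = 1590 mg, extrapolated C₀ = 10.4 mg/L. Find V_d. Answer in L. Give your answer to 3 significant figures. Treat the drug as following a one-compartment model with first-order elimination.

153 L

Vd = Dose / C₀ = 1590 / 10.4 = 152.9 L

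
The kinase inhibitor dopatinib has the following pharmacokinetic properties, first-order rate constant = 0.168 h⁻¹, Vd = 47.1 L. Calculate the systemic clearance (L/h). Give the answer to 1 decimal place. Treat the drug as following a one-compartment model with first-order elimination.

CL = k × Vd = 0.168 × 47.1 = 7.913 L/h

7.9 L/h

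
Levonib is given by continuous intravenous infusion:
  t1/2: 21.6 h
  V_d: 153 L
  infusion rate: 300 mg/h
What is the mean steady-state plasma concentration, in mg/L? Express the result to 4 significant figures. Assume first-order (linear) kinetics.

61.10 mg/L

k = ln2 / t½ = 0.693147 / 21.6 = 0.03209 h⁻¹
CL = k × Vd = 0.03209 × 153 = 4.910 L/h
At steady state Css = R₀ / CL = 300 / 4.910 = 61.10 mg/L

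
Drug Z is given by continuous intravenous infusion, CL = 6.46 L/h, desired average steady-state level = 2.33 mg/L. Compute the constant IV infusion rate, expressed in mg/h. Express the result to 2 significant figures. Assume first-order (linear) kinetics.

15 mg/h

At steady state, infusion rate R₀ = Css × CL = 2.33 × 6.460 = 15.05 mg/h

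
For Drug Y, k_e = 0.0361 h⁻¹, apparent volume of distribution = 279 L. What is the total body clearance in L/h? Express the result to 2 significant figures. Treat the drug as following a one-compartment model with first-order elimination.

CL = k × Vd = 0.0361 × 279 = 10.07 L/h

10 L/h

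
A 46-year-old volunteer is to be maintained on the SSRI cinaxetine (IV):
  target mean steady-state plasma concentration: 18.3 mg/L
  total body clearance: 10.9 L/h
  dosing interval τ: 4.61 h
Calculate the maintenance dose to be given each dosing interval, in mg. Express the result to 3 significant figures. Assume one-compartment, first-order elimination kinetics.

920 mg

At steady state, Dose/τ = Css × CL.
Dose = Css × CL × τ = 18.3 × 10.90 × 4.61 = 919.6 mg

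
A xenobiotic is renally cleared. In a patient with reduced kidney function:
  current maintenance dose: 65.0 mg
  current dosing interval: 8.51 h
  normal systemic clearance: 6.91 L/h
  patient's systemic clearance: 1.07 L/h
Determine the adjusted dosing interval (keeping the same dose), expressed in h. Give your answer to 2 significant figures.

To keep the same average steady-state level, dosing rate must scale with clearance.
CL ratio = 1.07 / 6.91 = 0.1548
New interval (same dose) = 8.51 / 0.1548 = 54.97 h

55 h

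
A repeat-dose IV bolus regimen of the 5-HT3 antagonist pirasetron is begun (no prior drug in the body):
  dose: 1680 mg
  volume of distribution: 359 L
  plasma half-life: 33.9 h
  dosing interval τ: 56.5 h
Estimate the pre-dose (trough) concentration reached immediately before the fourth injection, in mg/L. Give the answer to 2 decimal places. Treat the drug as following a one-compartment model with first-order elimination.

C₀ per dose = Dose / Vd = 1680 / 359 = 4.680 mg/L
k = ln2 / t½ = 0.693147 / 33.9 = 0.02045 h⁻¹
Fraction remaining after one interval: r = e^(−kτ) = e^(−0.02045 × 56.5) = 0.3149
Before dose 4, 3 doses have been given (aged 1τ, 2τ, 3τ).
C_trough = C₀ × (r + r² + … + r^3) = C₀ × r(1−r^3)/(1−r)
        = 4.680 × 0.3149 × (1 − 0.03123) / (1 − 0.3149) = 2.084 mg/L

2.08 mg/L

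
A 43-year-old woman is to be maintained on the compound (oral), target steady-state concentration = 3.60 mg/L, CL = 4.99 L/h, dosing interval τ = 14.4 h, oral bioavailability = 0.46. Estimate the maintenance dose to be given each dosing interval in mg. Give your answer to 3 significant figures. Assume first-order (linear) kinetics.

562 mg

At steady state, F × (Dose/τ) = Css × CL.
Dose = Css × CL × τ / F = 3.60 × 4.990 × 14.4 / 0.46 = 562.4 mg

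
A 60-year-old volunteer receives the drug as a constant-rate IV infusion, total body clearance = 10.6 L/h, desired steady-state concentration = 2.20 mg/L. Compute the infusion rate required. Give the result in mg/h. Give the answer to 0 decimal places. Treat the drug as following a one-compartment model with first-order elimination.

23 mg/h

At steady state, infusion rate R₀ = Css × CL = 2.20 × 10.60 = 23.32 mg/h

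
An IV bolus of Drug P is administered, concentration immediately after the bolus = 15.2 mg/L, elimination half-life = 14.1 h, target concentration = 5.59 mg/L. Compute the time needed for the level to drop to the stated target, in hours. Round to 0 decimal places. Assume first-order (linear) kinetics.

k = ln2 / t½ = 0.693147 / 14.1 = 0.04916 h⁻¹
t = ln(C₀ / C) / k = ln(15.20 / 5.59) / 0.04916
  = ln(2.719) / 0.04916 = 1.000 / 0.04916 = 20.34 h

20 h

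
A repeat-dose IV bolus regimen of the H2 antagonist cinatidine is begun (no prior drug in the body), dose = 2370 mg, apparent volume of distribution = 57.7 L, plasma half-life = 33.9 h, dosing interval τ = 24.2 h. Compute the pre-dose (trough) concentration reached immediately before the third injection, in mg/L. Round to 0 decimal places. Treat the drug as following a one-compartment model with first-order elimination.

40 mg/L

C₀ per dose = Dose / Vd = 2370 / 57.7 = 41.07 mg/L
k = ln2 / t½ = 0.693147 / 33.9 = 0.02045 h⁻¹
Fraction remaining after one interval: r = e^(−kτ) = e^(−0.02045 × 24.2) = 0.6096
Before dose 3, 2 doses have been given (aged 1τ, 2τ).
C_trough = C₀ × (r + r²) = 41.07 × (0.6096 + 0.3716) = 40.30 mg/L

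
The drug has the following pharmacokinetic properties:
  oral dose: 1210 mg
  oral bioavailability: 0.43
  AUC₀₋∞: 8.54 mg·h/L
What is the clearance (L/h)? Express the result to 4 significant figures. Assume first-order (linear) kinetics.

CL = F·Dose / AUC = 0.43 × 1210 / 8.54 = 60.93 L/h

60.93 L/h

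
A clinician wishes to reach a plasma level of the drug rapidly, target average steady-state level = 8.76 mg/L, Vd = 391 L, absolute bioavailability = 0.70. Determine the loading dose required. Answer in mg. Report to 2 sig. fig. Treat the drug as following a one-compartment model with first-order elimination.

4900 mg

LD = Css × Vd / F = 8.76 × 391 / 0.70 = 4893 mg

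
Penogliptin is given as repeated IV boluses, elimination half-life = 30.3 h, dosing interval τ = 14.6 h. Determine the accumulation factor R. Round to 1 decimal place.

3.5

k = ln2 / t½ = 0.693147 / 30.3 = 0.02288 h⁻¹
e^(−kτ) = e^(−0.02288 × 14.6) = 0.7160
Accumulation ratio R = 1 / (1 − e^(−kτ)) = 1 / (1 − 0.7160) = 3.521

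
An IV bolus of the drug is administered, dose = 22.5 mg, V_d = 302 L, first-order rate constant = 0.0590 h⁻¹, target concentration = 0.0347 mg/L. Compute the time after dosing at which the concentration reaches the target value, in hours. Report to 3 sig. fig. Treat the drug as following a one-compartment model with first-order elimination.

13.0 h

C₀ = Dose / Vd = 22.50 / 302 = 0.07450 mg/L
t = ln(C₀ / C) / k = ln(0.07450 / 0.0347) / 0.05900
  = ln(2.147) / 0.05900 = 0.7641 / 0.05900 = 12.95 h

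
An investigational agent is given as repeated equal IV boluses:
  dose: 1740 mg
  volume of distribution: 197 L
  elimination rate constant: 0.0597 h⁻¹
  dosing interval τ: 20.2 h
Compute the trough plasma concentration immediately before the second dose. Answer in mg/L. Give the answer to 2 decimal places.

C₀ per dose = Dose / Vd = 1740 / 197 = 8.832 mg/L
Fraction remaining after one interval: r = e^(−kτ) = e^(−0.05970 × 20.2) = 0.2994
Before dose 2, 1 dose has been given (aged 1τ).
C_trough = C₀ × r = 8.832 × 0.2994 = 2.644 mg/L

2.64 mg/L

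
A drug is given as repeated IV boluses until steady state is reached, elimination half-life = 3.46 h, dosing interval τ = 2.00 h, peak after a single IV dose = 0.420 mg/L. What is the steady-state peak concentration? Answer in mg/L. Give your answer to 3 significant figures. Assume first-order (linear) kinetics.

1.27 mg/L

k = ln2 / t½ = 0.693147 / 3.46 = 0.2003 h⁻¹
e^(−kτ) = e^(−0.2003 × 2.00) = 0.6699
Accumulation ratio R = 1 / (1 − e^(−kτ)) = 1 / (1 − 0.6699) = 3.029
Steady-state peak = C₀ × R = 0.420 × 3.029 = 1.272 mg/L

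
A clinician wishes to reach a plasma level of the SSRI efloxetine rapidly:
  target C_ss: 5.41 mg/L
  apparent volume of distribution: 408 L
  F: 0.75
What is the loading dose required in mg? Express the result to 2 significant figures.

2900 mg

LD = Css × Vd / F = 5.41 × 408 / 0.75 = 2943 mg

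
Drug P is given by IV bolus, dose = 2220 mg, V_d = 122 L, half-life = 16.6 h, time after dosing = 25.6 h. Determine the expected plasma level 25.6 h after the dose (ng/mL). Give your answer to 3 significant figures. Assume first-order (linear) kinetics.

C₀ = Dose / Vd = 2220 / 122 = 18.20 mg/L
k = ln2 / t½ = 0.693147 / 16.6 = 0.04176 h⁻¹
C = C₀ · e^(−k·t) = 18.20 × e^(−0.04176 × 25.6)
  = 18.20 × 0.3433 = 6.248 mg/L
Convert: 6.248 mg/L × 1000 = 6248 ng/mL

6250 ng/mL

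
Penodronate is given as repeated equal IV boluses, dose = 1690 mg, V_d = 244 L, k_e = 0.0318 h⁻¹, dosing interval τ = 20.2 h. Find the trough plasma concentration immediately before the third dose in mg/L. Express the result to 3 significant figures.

C₀ per dose = Dose / Vd = 1690 / 244 = 6.926 mg/L
Fraction remaining after one interval: r = e^(−kτ) = e^(−0.03180 × 20.2) = 0.5260
Before dose 3, 2 doses have been given (aged 1τ, 2τ).
C_trough = C₀ × (r + r²) = 6.926 × (0.5260 + 0.2767) = 5.560 mg/L

5.56 mg/L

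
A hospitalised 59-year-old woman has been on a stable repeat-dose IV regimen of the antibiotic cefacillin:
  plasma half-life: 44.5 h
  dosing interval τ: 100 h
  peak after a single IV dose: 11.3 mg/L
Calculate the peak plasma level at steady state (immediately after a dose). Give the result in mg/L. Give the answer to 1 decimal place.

k = ln2 / t½ = 0.693147 / 44.5 = 0.01558 h⁻¹
e^(−kτ) = e^(−0.01558 × 100) = 0.2106
Accumulation ratio R = 1 / (1 − e^(−kτ)) = 1 / (1 − 0.2106) = 1.267
Steady-state peak = C₀ × R = 11.3 × 1.267 = 14.32 mg/L

14.3 mg/L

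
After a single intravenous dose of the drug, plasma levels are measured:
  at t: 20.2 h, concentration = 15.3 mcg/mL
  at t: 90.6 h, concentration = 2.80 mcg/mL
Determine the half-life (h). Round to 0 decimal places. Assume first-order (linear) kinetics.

k = ln(C₁/C₂) / (t₂ − t₁) = ln(15.3/2.80) / (90.6 − 20.2)
  = 1.698 / 70.40 = 0.02412 h⁻¹
t½ = ln2 / k = 0.693147 / 0.02412 = 28.74 h

29 h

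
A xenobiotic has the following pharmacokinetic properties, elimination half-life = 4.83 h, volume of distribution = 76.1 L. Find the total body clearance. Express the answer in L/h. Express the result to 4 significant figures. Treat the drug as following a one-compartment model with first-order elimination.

10.92 L/h

k = ln2 / t½ = 0.693147 / 4.83 = 0.1435 h⁻¹
CL = k × Vd = 0.1435 × 76.1 = 10.92 L/h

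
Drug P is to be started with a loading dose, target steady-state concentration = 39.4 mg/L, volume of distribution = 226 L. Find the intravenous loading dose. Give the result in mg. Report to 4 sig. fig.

LD = Css × Vd = 39.4 × 226 = 8904 mg

8904 mg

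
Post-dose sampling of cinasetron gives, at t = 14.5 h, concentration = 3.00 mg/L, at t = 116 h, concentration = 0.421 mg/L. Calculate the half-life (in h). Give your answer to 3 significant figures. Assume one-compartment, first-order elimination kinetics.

35.8 h

k = ln(C₁/C₂) / (t₂ − t₁) = ln(3.00/0.421) / (116 − 14.5)
  = 1.964 / 101.5 = 0.01935 h⁻¹
t½ = ln2 / k = 0.693147 / 0.01935 = 35.82 h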